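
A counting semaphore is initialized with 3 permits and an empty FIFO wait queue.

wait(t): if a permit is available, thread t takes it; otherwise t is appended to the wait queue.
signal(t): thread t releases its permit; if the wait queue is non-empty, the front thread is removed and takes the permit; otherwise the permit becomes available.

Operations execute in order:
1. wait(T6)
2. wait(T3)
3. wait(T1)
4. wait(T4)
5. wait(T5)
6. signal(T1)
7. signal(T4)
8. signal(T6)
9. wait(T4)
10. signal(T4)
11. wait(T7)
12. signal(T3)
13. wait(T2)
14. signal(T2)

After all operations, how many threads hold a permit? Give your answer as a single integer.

Answer: 2

Derivation:
Step 1: wait(T6) -> count=2 queue=[] holders={T6}
Step 2: wait(T3) -> count=1 queue=[] holders={T3,T6}
Step 3: wait(T1) -> count=0 queue=[] holders={T1,T3,T6}
Step 4: wait(T4) -> count=0 queue=[T4] holders={T1,T3,T6}
Step 5: wait(T5) -> count=0 queue=[T4,T5] holders={T1,T3,T6}
Step 6: signal(T1) -> count=0 queue=[T5] holders={T3,T4,T6}
Step 7: signal(T4) -> count=0 queue=[] holders={T3,T5,T6}
Step 8: signal(T6) -> count=1 queue=[] holders={T3,T5}
Step 9: wait(T4) -> count=0 queue=[] holders={T3,T4,T5}
Step 10: signal(T4) -> count=1 queue=[] holders={T3,T5}
Step 11: wait(T7) -> count=0 queue=[] holders={T3,T5,T7}
Step 12: signal(T3) -> count=1 queue=[] holders={T5,T7}
Step 13: wait(T2) -> count=0 queue=[] holders={T2,T5,T7}
Step 14: signal(T2) -> count=1 queue=[] holders={T5,T7}
Final holders: {T5,T7} -> 2 thread(s)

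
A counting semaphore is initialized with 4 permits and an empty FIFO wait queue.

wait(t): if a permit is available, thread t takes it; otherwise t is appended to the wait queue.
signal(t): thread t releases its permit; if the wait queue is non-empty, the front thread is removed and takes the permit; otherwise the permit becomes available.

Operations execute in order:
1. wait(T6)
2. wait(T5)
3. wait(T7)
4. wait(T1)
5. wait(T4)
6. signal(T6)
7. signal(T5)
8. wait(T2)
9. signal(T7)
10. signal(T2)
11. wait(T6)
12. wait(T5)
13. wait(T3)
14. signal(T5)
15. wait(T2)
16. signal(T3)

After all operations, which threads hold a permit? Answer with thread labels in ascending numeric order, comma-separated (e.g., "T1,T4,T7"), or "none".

Answer: T1,T2,T4,T6

Derivation:
Step 1: wait(T6) -> count=3 queue=[] holders={T6}
Step 2: wait(T5) -> count=2 queue=[] holders={T5,T6}
Step 3: wait(T7) -> count=1 queue=[] holders={T5,T6,T7}
Step 4: wait(T1) -> count=0 queue=[] holders={T1,T5,T6,T7}
Step 5: wait(T4) -> count=0 queue=[T4] holders={T1,T5,T6,T7}
Step 6: signal(T6) -> count=0 queue=[] holders={T1,T4,T5,T7}
Step 7: signal(T5) -> count=1 queue=[] holders={T1,T4,T7}
Step 8: wait(T2) -> count=0 queue=[] holders={T1,T2,T4,T7}
Step 9: signal(T7) -> count=1 queue=[] holders={T1,T2,T4}
Step 10: signal(T2) -> count=2 queue=[] holders={T1,T4}
Step 11: wait(T6) -> count=1 queue=[] holders={T1,T4,T6}
Step 12: wait(T5) -> count=0 queue=[] holders={T1,T4,T5,T6}
Step 13: wait(T3) -> count=0 queue=[T3] holders={T1,T4,T5,T6}
Step 14: signal(T5) -> count=0 queue=[] holders={T1,T3,T4,T6}
Step 15: wait(T2) -> count=0 queue=[T2] holders={T1,T3,T4,T6}
Step 16: signal(T3) -> count=0 queue=[] holders={T1,T2,T4,T6}
Final holders: T1,T2,T4,T6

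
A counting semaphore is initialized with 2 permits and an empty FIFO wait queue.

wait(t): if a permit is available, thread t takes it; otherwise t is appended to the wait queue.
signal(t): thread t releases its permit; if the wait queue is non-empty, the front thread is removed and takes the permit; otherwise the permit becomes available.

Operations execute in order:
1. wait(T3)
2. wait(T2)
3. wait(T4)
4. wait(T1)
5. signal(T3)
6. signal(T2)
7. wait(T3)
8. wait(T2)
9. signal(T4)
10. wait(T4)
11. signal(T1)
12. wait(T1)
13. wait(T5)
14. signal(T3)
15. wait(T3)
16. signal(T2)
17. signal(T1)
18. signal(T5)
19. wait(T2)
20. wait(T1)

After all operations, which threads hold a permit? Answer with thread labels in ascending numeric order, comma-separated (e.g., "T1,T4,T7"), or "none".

Step 1: wait(T3) -> count=1 queue=[] holders={T3}
Step 2: wait(T2) -> count=0 queue=[] holders={T2,T3}
Step 3: wait(T4) -> count=0 queue=[T4] holders={T2,T3}
Step 4: wait(T1) -> count=0 queue=[T4,T1] holders={T2,T3}
Step 5: signal(T3) -> count=0 queue=[T1] holders={T2,T4}
Step 6: signal(T2) -> count=0 queue=[] holders={T1,T4}
Step 7: wait(T3) -> count=0 queue=[T3] holders={T1,T4}
Step 8: wait(T2) -> count=0 queue=[T3,T2] holders={T1,T4}
Step 9: signal(T4) -> count=0 queue=[T2] holders={T1,T3}
Step 10: wait(T4) -> count=0 queue=[T2,T4] holders={T1,T3}
Step 11: signal(T1) -> count=0 queue=[T4] holders={T2,T3}
Step 12: wait(T1) -> count=0 queue=[T4,T1] holders={T2,T3}
Step 13: wait(T5) -> count=0 queue=[T4,T1,T5] holders={T2,T3}
Step 14: signal(T3) -> count=0 queue=[T1,T5] holders={T2,T4}
Step 15: wait(T3) -> count=0 queue=[T1,T5,T3] holders={T2,T4}
Step 16: signal(T2) -> count=0 queue=[T5,T3] holders={T1,T4}
Step 17: signal(T1) -> count=0 queue=[T3] holders={T4,T5}
Step 18: signal(T5) -> count=0 queue=[] holders={T3,T4}
Step 19: wait(T2) -> count=0 queue=[T2] holders={T3,T4}
Step 20: wait(T1) -> count=0 queue=[T2,T1] holders={T3,T4}
Final holders: T3,T4

Answer: T3,T4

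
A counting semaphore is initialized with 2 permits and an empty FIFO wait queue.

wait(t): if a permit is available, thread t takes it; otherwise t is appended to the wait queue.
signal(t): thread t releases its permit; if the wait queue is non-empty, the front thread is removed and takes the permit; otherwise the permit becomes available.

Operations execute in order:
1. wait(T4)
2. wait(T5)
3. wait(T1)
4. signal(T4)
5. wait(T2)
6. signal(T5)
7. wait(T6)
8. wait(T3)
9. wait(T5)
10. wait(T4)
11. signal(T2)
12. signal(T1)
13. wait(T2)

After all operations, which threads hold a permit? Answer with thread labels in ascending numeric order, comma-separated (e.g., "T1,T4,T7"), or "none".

Answer: T3,T6

Derivation:
Step 1: wait(T4) -> count=1 queue=[] holders={T4}
Step 2: wait(T5) -> count=0 queue=[] holders={T4,T5}
Step 3: wait(T1) -> count=0 queue=[T1] holders={T4,T5}
Step 4: signal(T4) -> count=0 queue=[] holders={T1,T5}
Step 5: wait(T2) -> count=0 queue=[T2] holders={T1,T5}
Step 6: signal(T5) -> count=0 queue=[] holders={T1,T2}
Step 7: wait(T6) -> count=0 queue=[T6] holders={T1,T2}
Step 8: wait(T3) -> count=0 queue=[T6,T3] holders={T1,T2}
Step 9: wait(T5) -> count=0 queue=[T6,T3,T5] holders={T1,T2}
Step 10: wait(T4) -> count=0 queue=[T6,T3,T5,T4] holders={T1,T2}
Step 11: signal(T2) -> count=0 queue=[T3,T5,T4] holders={T1,T6}
Step 12: signal(T1) -> count=0 queue=[T5,T4] holders={T3,T6}
Step 13: wait(T2) -> count=0 queue=[T5,T4,T2] holders={T3,T6}
Final holders: T3,T6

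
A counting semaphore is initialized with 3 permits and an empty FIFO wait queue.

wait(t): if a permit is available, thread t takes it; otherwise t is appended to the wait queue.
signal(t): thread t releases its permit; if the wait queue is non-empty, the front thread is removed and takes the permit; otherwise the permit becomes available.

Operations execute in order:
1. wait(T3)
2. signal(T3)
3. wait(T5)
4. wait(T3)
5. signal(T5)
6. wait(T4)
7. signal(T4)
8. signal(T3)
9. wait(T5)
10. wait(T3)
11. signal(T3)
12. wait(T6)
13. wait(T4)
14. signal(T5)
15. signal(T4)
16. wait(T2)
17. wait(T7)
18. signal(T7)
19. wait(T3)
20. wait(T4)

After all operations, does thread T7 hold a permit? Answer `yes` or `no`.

Step 1: wait(T3) -> count=2 queue=[] holders={T3}
Step 2: signal(T3) -> count=3 queue=[] holders={none}
Step 3: wait(T5) -> count=2 queue=[] holders={T5}
Step 4: wait(T3) -> count=1 queue=[] holders={T3,T5}
Step 5: signal(T5) -> count=2 queue=[] holders={T3}
Step 6: wait(T4) -> count=1 queue=[] holders={T3,T4}
Step 7: signal(T4) -> count=2 queue=[] holders={T3}
Step 8: signal(T3) -> count=3 queue=[] holders={none}
Step 9: wait(T5) -> count=2 queue=[] holders={T5}
Step 10: wait(T3) -> count=1 queue=[] holders={T3,T5}
Step 11: signal(T3) -> count=2 queue=[] holders={T5}
Step 12: wait(T6) -> count=1 queue=[] holders={T5,T6}
Step 13: wait(T4) -> count=0 queue=[] holders={T4,T5,T6}
Step 14: signal(T5) -> count=1 queue=[] holders={T4,T6}
Step 15: signal(T4) -> count=2 queue=[] holders={T6}
Step 16: wait(T2) -> count=1 queue=[] holders={T2,T6}
Step 17: wait(T7) -> count=0 queue=[] holders={T2,T6,T7}
Step 18: signal(T7) -> count=1 queue=[] holders={T2,T6}
Step 19: wait(T3) -> count=0 queue=[] holders={T2,T3,T6}
Step 20: wait(T4) -> count=0 queue=[T4] holders={T2,T3,T6}
Final holders: {T2,T3,T6} -> T7 not in holders

Answer: no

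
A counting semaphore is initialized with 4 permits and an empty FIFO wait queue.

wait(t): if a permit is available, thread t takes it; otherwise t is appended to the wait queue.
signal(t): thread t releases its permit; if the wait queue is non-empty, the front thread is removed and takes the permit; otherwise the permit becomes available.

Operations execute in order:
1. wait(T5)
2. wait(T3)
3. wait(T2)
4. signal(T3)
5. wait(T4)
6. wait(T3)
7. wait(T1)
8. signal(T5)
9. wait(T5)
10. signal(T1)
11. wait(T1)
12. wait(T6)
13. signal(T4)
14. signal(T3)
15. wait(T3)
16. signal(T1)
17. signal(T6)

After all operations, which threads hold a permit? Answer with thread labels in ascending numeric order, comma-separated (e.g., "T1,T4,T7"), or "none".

Answer: T2,T3,T5

Derivation:
Step 1: wait(T5) -> count=3 queue=[] holders={T5}
Step 2: wait(T3) -> count=2 queue=[] holders={T3,T5}
Step 3: wait(T2) -> count=1 queue=[] holders={T2,T3,T5}
Step 4: signal(T3) -> count=2 queue=[] holders={T2,T5}
Step 5: wait(T4) -> count=1 queue=[] holders={T2,T4,T5}
Step 6: wait(T3) -> count=0 queue=[] holders={T2,T3,T4,T5}
Step 7: wait(T1) -> count=0 queue=[T1] holders={T2,T3,T4,T5}
Step 8: signal(T5) -> count=0 queue=[] holders={T1,T2,T3,T4}
Step 9: wait(T5) -> count=0 queue=[T5] holders={T1,T2,T3,T4}
Step 10: signal(T1) -> count=0 queue=[] holders={T2,T3,T4,T5}
Step 11: wait(T1) -> count=0 queue=[T1] holders={T2,T3,T4,T5}
Step 12: wait(T6) -> count=0 queue=[T1,T6] holders={T2,T3,T4,T5}
Step 13: signal(T4) -> count=0 queue=[T6] holders={T1,T2,T3,T5}
Step 14: signal(T3) -> count=0 queue=[] holders={T1,T2,T5,T6}
Step 15: wait(T3) -> count=0 queue=[T3] holders={T1,T2,T5,T6}
Step 16: signal(T1) -> count=0 queue=[] holders={T2,T3,T5,T6}
Step 17: signal(T6) -> count=1 queue=[] holders={T2,T3,T5}
Final holders: T2,T3,T5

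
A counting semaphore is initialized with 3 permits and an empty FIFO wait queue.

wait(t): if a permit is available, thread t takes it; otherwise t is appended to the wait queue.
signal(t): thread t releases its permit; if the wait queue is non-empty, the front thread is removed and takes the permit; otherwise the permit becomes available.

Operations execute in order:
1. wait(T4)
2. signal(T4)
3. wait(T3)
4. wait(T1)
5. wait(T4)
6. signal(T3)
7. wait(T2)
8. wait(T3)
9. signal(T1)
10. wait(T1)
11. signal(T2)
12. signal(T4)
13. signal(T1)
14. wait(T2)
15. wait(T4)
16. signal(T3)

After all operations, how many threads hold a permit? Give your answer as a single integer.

Step 1: wait(T4) -> count=2 queue=[] holders={T4}
Step 2: signal(T4) -> count=3 queue=[] holders={none}
Step 3: wait(T3) -> count=2 queue=[] holders={T3}
Step 4: wait(T1) -> count=1 queue=[] holders={T1,T3}
Step 5: wait(T4) -> count=0 queue=[] holders={T1,T3,T4}
Step 6: signal(T3) -> count=1 queue=[] holders={T1,T4}
Step 7: wait(T2) -> count=0 queue=[] holders={T1,T2,T4}
Step 8: wait(T3) -> count=0 queue=[T3] holders={T1,T2,T4}
Step 9: signal(T1) -> count=0 queue=[] holders={T2,T3,T4}
Step 10: wait(T1) -> count=0 queue=[T1] holders={T2,T3,T4}
Step 11: signal(T2) -> count=0 queue=[] holders={T1,T3,T4}
Step 12: signal(T4) -> count=1 queue=[] holders={T1,T3}
Step 13: signal(T1) -> count=2 queue=[] holders={T3}
Step 14: wait(T2) -> count=1 queue=[] holders={T2,T3}
Step 15: wait(T4) -> count=0 queue=[] holders={T2,T3,T4}
Step 16: signal(T3) -> count=1 queue=[] holders={T2,T4}
Final holders: {T2,T4} -> 2 thread(s)

Answer: 2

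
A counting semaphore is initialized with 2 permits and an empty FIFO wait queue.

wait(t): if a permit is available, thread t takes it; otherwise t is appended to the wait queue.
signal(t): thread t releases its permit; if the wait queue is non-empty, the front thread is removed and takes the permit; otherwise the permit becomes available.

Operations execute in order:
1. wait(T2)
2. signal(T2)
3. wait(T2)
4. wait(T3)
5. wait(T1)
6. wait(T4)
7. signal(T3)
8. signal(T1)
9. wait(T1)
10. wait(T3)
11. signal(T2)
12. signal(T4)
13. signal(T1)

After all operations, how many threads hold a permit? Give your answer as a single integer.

Answer: 1

Derivation:
Step 1: wait(T2) -> count=1 queue=[] holders={T2}
Step 2: signal(T2) -> count=2 queue=[] holders={none}
Step 3: wait(T2) -> count=1 queue=[] holders={T2}
Step 4: wait(T3) -> count=0 queue=[] holders={T2,T3}
Step 5: wait(T1) -> count=0 queue=[T1] holders={T2,T3}
Step 6: wait(T4) -> count=0 queue=[T1,T4] holders={T2,T3}
Step 7: signal(T3) -> count=0 queue=[T4] holders={T1,T2}
Step 8: signal(T1) -> count=0 queue=[] holders={T2,T4}
Step 9: wait(T1) -> count=0 queue=[T1] holders={T2,T4}
Step 10: wait(T3) -> count=0 queue=[T1,T3] holders={T2,T4}
Step 11: signal(T2) -> count=0 queue=[T3] holders={T1,T4}
Step 12: signal(T4) -> count=0 queue=[] holders={T1,T3}
Step 13: signal(T1) -> count=1 queue=[] holders={T3}
Final holders: {T3} -> 1 thread(s)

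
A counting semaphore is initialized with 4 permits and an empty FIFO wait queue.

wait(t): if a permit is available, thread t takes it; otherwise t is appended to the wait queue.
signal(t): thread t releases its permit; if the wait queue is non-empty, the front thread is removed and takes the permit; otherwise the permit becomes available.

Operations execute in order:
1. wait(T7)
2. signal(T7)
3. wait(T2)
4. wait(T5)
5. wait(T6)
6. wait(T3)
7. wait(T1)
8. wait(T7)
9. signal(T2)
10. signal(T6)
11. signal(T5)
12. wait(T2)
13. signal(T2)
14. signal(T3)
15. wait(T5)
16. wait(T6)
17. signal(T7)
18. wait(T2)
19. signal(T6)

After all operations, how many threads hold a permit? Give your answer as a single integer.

Step 1: wait(T7) -> count=3 queue=[] holders={T7}
Step 2: signal(T7) -> count=4 queue=[] holders={none}
Step 3: wait(T2) -> count=3 queue=[] holders={T2}
Step 4: wait(T5) -> count=2 queue=[] holders={T2,T5}
Step 5: wait(T6) -> count=1 queue=[] holders={T2,T5,T6}
Step 6: wait(T3) -> count=0 queue=[] holders={T2,T3,T5,T6}
Step 7: wait(T1) -> count=0 queue=[T1] holders={T2,T3,T5,T6}
Step 8: wait(T7) -> count=0 queue=[T1,T7] holders={T2,T3,T5,T6}
Step 9: signal(T2) -> count=0 queue=[T7] holders={T1,T3,T5,T6}
Step 10: signal(T6) -> count=0 queue=[] holders={T1,T3,T5,T7}
Step 11: signal(T5) -> count=1 queue=[] holders={T1,T3,T7}
Step 12: wait(T2) -> count=0 queue=[] holders={T1,T2,T3,T7}
Step 13: signal(T2) -> count=1 queue=[] holders={T1,T3,T7}
Step 14: signal(T3) -> count=2 queue=[] holders={T1,T7}
Step 15: wait(T5) -> count=1 queue=[] holders={T1,T5,T7}
Step 16: wait(T6) -> count=0 queue=[] holders={T1,T5,T6,T7}
Step 17: signal(T7) -> count=1 queue=[] holders={T1,T5,T6}
Step 18: wait(T2) -> count=0 queue=[] holders={T1,T2,T5,T6}
Step 19: signal(T6) -> count=1 queue=[] holders={T1,T2,T5}
Final holders: {T1,T2,T5} -> 3 thread(s)

Answer: 3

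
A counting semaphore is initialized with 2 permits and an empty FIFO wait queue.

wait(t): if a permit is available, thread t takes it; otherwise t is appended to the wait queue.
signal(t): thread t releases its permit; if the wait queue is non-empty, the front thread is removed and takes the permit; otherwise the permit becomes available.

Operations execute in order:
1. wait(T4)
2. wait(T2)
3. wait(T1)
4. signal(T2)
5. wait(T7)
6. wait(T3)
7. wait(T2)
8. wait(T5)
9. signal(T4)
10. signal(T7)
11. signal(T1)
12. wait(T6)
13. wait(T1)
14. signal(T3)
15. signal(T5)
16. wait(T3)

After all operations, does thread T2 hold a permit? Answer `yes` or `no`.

Step 1: wait(T4) -> count=1 queue=[] holders={T4}
Step 2: wait(T2) -> count=0 queue=[] holders={T2,T4}
Step 3: wait(T1) -> count=0 queue=[T1] holders={T2,T4}
Step 4: signal(T2) -> count=0 queue=[] holders={T1,T4}
Step 5: wait(T7) -> count=0 queue=[T7] holders={T1,T4}
Step 6: wait(T3) -> count=0 queue=[T7,T3] holders={T1,T4}
Step 7: wait(T2) -> count=0 queue=[T7,T3,T2] holders={T1,T4}
Step 8: wait(T5) -> count=0 queue=[T7,T3,T2,T5] holders={T1,T4}
Step 9: signal(T4) -> count=0 queue=[T3,T2,T5] holders={T1,T7}
Step 10: signal(T7) -> count=0 queue=[T2,T5] holders={T1,T3}
Step 11: signal(T1) -> count=0 queue=[T5] holders={T2,T3}
Step 12: wait(T6) -> count=0 queue=[T5,T6] holders={T2,T3}
Step 13: wait(T1) -> count=0 queue=[T5,T6,T1] holders={T2,T3}
Step 14: signal(T3) -> count=0 queue=[T6,T1] holders={T2,T5}
Step 15: signal(T5) -> count=0 queue=[T1] holders={T2,T6}
Step 16: wait(T3) -> count=0 queue=[T1,T3] holders={T2,T6}
Final holders: {T2,T6} -> T2 in holders

Answer: yes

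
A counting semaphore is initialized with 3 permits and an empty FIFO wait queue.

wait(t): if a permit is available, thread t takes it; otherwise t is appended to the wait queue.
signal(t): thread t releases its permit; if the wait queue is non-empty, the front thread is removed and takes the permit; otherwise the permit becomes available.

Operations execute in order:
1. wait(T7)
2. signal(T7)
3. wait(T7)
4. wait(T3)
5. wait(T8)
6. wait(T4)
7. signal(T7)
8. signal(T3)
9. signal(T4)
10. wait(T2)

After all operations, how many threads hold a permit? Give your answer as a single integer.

Step 1: wait(T7) -> count=2 queue=[] holders={T7}
Step 2: signal(T7) -> count=3 queue=[] holders={none}
Step 3: wait(T7) -> count=2 queue=[] holders={T7}
Step 4: wait(T3) -> count=1 queue=[] holders={T3,T7}
Step 5: wait(T8) -> count=0 queue=[] holders={T3,T7,T8}
Step 6: wait(T4) -> count=0 queue=[T4] holders={T3,T7,T8}
Step 7: signal(T7) -> count=0 queue=[] holders={T3,T4,T8}
Step 8: signal(T3) -> count=1 queue=[] holders={T4,T8}
Step 9: signal(T4) -> count=2 queue=[] holders={T8}
Step 10: wait(T2) -> count=1 queue=[] holders={T2,T8}
Final holders: {T2,T8} -> 2 thread(s)

Answer: 2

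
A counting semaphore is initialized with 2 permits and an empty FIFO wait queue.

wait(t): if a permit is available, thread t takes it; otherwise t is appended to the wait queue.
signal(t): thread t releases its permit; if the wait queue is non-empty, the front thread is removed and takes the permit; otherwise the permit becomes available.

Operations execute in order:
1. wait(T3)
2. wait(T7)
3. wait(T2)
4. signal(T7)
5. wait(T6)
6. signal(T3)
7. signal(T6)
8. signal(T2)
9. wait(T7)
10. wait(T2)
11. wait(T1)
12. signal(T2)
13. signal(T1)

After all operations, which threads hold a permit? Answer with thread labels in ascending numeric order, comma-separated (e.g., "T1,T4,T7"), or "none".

Step 1: wait(T3) -> count=1 queue=[] holders={T3}
Step 2: wait(T7) -> count=0 queue=[] holders={T3,T7}
Step 3: wait(T2) -> count=0 queue=[T2] holders={T3,T7}
Step 4: signal(T7) -> count=0 queue=[] holders={T2,T3}
Step 5: wait(T6) -> count=0 queue=[T6] holders={T2,T3}
Step 6: signal(T3) -> count=0 queue=[] holders={T2,T6}
Step 7: signal(T6) -> count=1 queue=[] holders={T2}
Step 8: signal(T2) -> count=2 queue=[] holders={none}
Step 9: wait(T7) -> count=1 queue=[] holders={T7}
Step 10: wait(T2) -> count=0 queue=[] holders={T2,T7}
Step 11: wait(T1) -> count=0 queue=[T1] holders={T2,T7}
Step 12: signal(T2) -> count=0 queue=[] holders={T1,T7}
Step 13: signal(T1) -> count=1 queue=[] holders={T7}
Final holders: T7

Answer: T7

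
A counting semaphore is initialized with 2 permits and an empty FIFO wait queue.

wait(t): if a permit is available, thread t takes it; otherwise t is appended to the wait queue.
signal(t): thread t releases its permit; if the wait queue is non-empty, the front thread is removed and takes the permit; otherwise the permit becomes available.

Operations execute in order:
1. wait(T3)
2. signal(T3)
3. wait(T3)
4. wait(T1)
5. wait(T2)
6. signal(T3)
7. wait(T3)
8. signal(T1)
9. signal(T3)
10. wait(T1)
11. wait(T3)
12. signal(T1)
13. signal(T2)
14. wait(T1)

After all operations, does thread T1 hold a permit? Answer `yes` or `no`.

Step 1: wait(T3) -> count=1 queue=[] holders={T3}
Step 2: signal(T3) -> count=2 queue=[] holders={none}
Step 3: wait(T3) -> count=1 queue=[] holders={T3}
Step 4: wait(T1) -> count=0 queue=[] holders={T1,T3}
Step 5: wait(T2) -> count=0 queue=[T2] holders={T1,T3}
Step 6: signal(T3) -> count=0 queue=[] holders={T1,T2}
Step 7: wait(T3) -> count=0 queue=[T3] holders={T1,T2}
Step 8: signal(T1) -> count=0 queue=[] holders={T2,T3}
Step 9: signal(T3) -> count=1 queue=[] holders={T2}
Step 10: wait(T1) -> count=0 queue=[] holders={T1,T2}
Step 11: wait(T3) -> count=0 queue=[T3] holders={T1,T2}
Step 12: signal(T1) -> count=0 queue=[] holders={T2,T3}
Step 13: signal(T2) -> count=1 queue=[] holders={T3}
Step 14: wait(T1) -> count=0 queue=[] holders={T1,T3}
Final holders: {T1,T3} -> T1 in holders

Answer: yes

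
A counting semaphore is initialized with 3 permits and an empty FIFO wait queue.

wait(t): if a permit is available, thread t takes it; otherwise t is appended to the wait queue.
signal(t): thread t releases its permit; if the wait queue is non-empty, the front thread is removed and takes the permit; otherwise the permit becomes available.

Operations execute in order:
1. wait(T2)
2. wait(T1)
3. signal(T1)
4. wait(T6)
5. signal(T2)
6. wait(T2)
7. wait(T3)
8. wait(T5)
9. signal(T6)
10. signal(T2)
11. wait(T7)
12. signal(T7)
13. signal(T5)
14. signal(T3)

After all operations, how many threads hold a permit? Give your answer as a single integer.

Step 1: wait(T2) -> count=2 queue=[] holders={T2}
Step 2: wait(T1) -> count=1 queue=[] holders={T1,T2}
Step 3: signal(T1) -> count=2 queue=[] holders={T2}
Step 4: wait(T6) -> count=1 queue=[] holders={T2,T6}
Step 5: signal(T2) -> count=2 queue=[] holders={T6}
Step 6: wait(T2) -> count=1 queue=[] holders={T2,T6}
Step 7: wait(T3) -> count=0 queue=[] holders={T2,T3,T6}
Step 8: wait(T5) -> count=0 queue=[T5] holders={T2,T3,T6}
Step 9: signal(T6) -> count=0 queue=[] holders={T2,T3,T5}
Step 10: signal(T2) -> count=1 queue=[] holders={T3,T5}
Step 11: wait(T7) -> count=0 queue=[] holders={T3,T5,T7}
Step 12: signal(T7) -> count=1 queue=[] holders={T3,T5}
Step 13: signal(T5) -> count=2 queue=[] holders={T3}
Step 14: signal(T3) -> count=3 queue=[] holders={none}
Final holders: {none} -> 0 thread(s)

Answer: 0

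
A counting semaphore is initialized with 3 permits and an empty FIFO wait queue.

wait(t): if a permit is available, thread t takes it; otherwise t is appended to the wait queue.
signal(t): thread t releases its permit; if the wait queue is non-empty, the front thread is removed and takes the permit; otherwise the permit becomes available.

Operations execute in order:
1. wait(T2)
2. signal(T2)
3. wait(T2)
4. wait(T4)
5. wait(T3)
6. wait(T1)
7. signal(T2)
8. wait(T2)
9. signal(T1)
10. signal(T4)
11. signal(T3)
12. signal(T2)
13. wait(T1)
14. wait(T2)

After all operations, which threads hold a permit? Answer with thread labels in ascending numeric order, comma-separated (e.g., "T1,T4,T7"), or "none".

Step 1: wait(T2) -> count=2 queue=[] holders={T2}
Step 2: signal(T2) -> count=3 queue=[] holders={none}
Step 3: wait(T2) -> count=2 queue=[] holders={T2}
Step 4: wait(T4) -> count=1 queue=[] holders={T2,T4}
Step 5: wait(T3) -> count=0 queue=[] holders={T2,T3,T4}
Step 6: wait(T1) -> count=0 queue=[T1] holders={T2,T3,T4}
Step 7: signal(T2) -> count=0 queue=[] holders={T1,T3,T4}
Step 8: wait(T2) -> count=0 queue=[T2] holders={T1,T3,T4}
Step 9: signal(T1) -> count=0 queue=[] holders={T2,T3,T4}
Step 10: signal(T4) -> count=1 queue=[] holders={T2,T3}
Step 11: signal(T3) -> count=2 queue=[] holders={T2}
Step 12: signal(T2) -> count=3 queue=[] holders={none}
Step 13: wait(T1) -> count=2 queue=[] holders={T1}
Step 14: wait(T2) -> count=1 queue=[] holders={T1,T2}
Final holders: T1,T2

Answer: T1,T2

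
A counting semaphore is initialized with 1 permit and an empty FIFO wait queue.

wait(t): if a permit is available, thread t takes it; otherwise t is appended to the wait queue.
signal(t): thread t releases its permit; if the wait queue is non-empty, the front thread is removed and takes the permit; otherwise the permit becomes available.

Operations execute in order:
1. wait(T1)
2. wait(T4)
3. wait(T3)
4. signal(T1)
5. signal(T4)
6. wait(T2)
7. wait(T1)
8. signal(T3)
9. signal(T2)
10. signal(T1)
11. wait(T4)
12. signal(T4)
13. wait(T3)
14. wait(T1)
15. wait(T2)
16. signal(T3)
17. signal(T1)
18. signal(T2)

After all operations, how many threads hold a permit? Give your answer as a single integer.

Step 1: wait(T1) -> count=0 queue=[] holders={T1}
Step 2: wait(T4) -> count=0 queue=[T4] holders={T1}
Step 3: wait(T3) -> count=0 queue=[T4,T3] holders={T1}
Step 4: signal(T1) -> count=0 queue=[T3] holders={T4}
Step 5: signal(T4) -> count=0 queue=[] holders={T3}
Step 6: wait(T2) -> count=0 queue=[T2] holders={T3}
Step 7: wait(T1) -> count=0 queue=[T2,T1] holders={T3}
Step 8: signal(T3) -> count=0 queue=[T1] holders={T2}
Step 9: signal(T2) -> count=0 queue=[] holders={T1}
Step 10: signal(T1) -> count=1 queue=[] holders={none}
Step 11: wait(T4) -> count=0 queue=[] holders={T4}
Step 12: signal(T4) -> count=1 queue=[] holders={none}
Step 13: wait(T3) -> count=0 queue=[] holders={T3}
Step 14: wait(T1) -> count=0 queue=[T1] holders={T3}
Step 15: wait(T2) -> count=0 queue=[T1,T2] holders={T3}
Step 16: signal(T3) -> count=0 queue=[T2] holders={T1}
Step 17: signal(T1) -> count=0 queue=[] holders={T2}
Step 18: signal(T2) -> count=1 queue=[] holders={none}
Final holders: {none} -> 0 thread(s)

Answer: 0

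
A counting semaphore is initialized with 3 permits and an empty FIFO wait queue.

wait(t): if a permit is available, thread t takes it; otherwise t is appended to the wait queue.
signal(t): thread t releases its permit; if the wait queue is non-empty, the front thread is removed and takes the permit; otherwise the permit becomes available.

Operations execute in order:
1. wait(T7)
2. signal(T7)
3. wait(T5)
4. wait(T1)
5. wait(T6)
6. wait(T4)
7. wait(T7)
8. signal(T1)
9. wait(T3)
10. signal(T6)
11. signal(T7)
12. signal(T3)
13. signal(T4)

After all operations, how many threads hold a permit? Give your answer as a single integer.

Step 1: wait(T7) -> count=2 queue=[] holders={T7}
Step 2: signal(T7) -> count=3 queue=[] holders={none}
Step 3: wait(T5) -> count=2 queue=[] holders={T5}
Step 4: wait(T1) -> count=1 queue=[] holders={T1,T5}
Step 5: wait(T6) -> count=0 queue=[] holders={T1,T5,T6}
Step 6: wait(T4) -> count=0 queue=[T4] holders={T1,T5,T6}
Step 7: wait(T7) -> count=0 queue=[T4,T7] holders={T1,T5,T6}
Step 8: signal(T1) -> count=0 queue=[T7] holders={T4,T5,T6}
Step 9: wait(T3) -> count=0 queue=[T7,T3] holders={T4,T5,T6}
Step 10: signal(T6) -> count=0 queue=[T3] holders={T4,T5,T7}
Step 11: signal(T7) -> count=0 queue=[] holders={T3,T4,T5}
Step 12: signal(T3) -> count=1 queue=[] holders={T4,T5}
Step 13: signal(T4) -> count=2 queue=[] holders={T5}
Final holders: {T5} -> 1 thread(s)

Answer: 1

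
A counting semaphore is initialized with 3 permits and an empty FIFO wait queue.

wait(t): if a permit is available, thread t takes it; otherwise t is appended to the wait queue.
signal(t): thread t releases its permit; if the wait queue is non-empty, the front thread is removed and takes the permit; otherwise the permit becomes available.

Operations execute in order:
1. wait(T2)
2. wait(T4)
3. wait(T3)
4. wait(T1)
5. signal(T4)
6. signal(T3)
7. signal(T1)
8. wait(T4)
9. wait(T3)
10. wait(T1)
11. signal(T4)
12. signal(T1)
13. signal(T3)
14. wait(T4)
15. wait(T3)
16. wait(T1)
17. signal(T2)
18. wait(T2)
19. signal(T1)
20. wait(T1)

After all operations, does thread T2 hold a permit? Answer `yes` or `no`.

Step 1: wait(T2) -> count=2 queue=[] holders={T2}
Step 2: wait(T4) -> count=1 queue=[] holders={T2,T4}
Step 3: wait(T3) -> count=0 queue=[] holders={T2,T3,T4}
Step 4: wait(T1) -> count=0 queue=[T1] holders={T2,T3,T4}
Step 5: signal(T4) -> count=0 queue=[] holders={T1,T2,T3}
Step 6: signal(T3) -> count=1 queue=[] holders={T1,T2}
Step 7: signal(T1) -> count=2 queue=[] holders={T2}
Step 8: wait(T4) -> count=1 queue=[] holders={T2,T4}
Step 9: wait(T3) -> count=0 queue=[] holders={T2,T3,T4}
Step 10: wait(T1) -> count=0 queue=[T1] holders={T2,T3,T4}
Step 11: signal(T4) -> count=0 queue=[] holders={T1,T2,T3}
Step 12: signal(T1) -> count=1 queue=[] holders={T2,T3}
Step 13: signal(T3) -> count=2 queue=[] holders={T2}
Step 14: wait(T4) -> count=1 queue=[] holders={T2,T4}
Step 15: wait(T3) -> count=0 queue=[] holders={T2,T3,T4}
Step 16: wait(T1) -> count=0 queue=[T1] holders={T2,T3,T4}
Step 17: signal(T2) -> count=0 queue=[] holders={T1,T3,T4}
Step 18: wait(T2) -> count=0 queue=[T2] holders={T1,T3,T4}
Step 19: signal(T1) -> count=0 queue=[] holders={T2,T3,T4}
Step 20: wait(T1) -> count=0 queue=[T1] holders={T2,T3,T4}
Final holders: {T2,T3,T4} -> T2 in holders

Answer: yes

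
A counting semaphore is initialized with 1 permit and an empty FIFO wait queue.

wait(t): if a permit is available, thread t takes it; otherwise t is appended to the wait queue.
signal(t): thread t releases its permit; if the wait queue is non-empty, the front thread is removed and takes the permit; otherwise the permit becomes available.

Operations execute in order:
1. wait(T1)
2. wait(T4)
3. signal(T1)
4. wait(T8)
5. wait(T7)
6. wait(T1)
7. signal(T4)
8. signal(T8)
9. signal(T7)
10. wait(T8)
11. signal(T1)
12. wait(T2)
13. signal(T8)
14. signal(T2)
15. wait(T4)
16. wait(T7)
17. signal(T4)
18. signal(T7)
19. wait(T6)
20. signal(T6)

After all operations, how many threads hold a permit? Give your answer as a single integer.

Answer: 0

Derivation:
Step 1: wait(T1) -> count=0 queue=[] holders={T1}
Step 2: wait(T4) -> count=0 queue=[T4] holders={T1}
Step 3: signal(T1) -> count=0 queue=[] holders={T4}
Step 4: wait(T8) -> count=0 queue=[T8] holders={T4}
Step 5: wait(T7) -> count=0 queue=[T8,T7] holders={T4}
Step 6: wait(T1) -> count=0 queue=[T8,T7,T1] holders={T4}
Step 7: signal(T4) -> count=0 queue=[T7,T1] holders={T8}
Step 8: signal(T8) -> count=0 queue=[T1] holders={T7}
Step 9: signal(T7) -> count=0 queue=[] holders={T1}
Step 10: wait(T8) -> count=0 queue=[T8] holders={T1}
Step 11: signal(T1) -> count=0 queue=[] holders={T8}
Step 12: wait(T2) -> count=0 queue=[T2] holders={T8}
Step 13: signal(T8) -> count=0 queue=[] holders={T2}
Step 14: signal(T2) -> count=1 queue=[] holders={none}
Step 15: wait(T4) -> count=0 queue=[] holders={T4}
Step 16: wait(T7) -> count=0 queue=[T7] holders={T4}
Step 17: signal(T4) -> count=0 queue=[] holders={T7}
Step 18: signal(T7) -> count=1 queue=[] holders={none}
Step 19: wait(T6) -> count=0 queue=[] holders={T6}
Step 20: signal(T6) -> count=1 queue=[] holders={none}
Final holders: {none} -> 0 thread(s)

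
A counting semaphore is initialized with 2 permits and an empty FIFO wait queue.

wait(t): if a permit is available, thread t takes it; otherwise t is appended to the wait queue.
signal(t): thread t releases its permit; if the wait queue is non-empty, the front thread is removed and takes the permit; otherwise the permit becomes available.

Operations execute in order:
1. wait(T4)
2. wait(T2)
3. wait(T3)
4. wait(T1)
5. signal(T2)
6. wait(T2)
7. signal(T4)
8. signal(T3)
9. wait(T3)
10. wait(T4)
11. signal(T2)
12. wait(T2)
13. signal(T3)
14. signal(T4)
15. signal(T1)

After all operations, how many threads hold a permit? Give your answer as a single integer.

Step 1: wait(T4) -> count=1 queue=[] holders={T4}
Step 2: wait(T2) -> count=0 queue=[] holders={T2,T4}
Step 3: wait(T3) -> count=0 queue=[T3] holders={T2,T4}
Step 4: wait(T1) -> count=0 queue=[T3,T1] holders={T2,T4}
Step 5: signal(T2) -> count=0 queue=[T1] holders={T3,T4}
Step 6: wait(T2) -> count=0 queue=[T1,T2] holders={T3,T4}
Step 7: signal(T4) -> count=0 queue=[T2] holders={T1,T3}
Step 8: signal(T3) -> count=0 queue=[] holders={T1,T2}
Step 9: wait(T3) -> count=0 queue=[T3] holders={T1,T2}
Step 10: wait(T4) -> count=0 queue=[T3,T4] holders={T1,T2}
Step 11: signal(T2) -> count=0 queue=[T4] holders={T1,T3}
Step 12: wait(T2) -> count=0 queue=[T4,T2] holders={T1,T3}
Step 13: signal(T3) -> count=0 queue=[T2] holders={T1,T4}
Step 14: signal(T4) -> count=0 queue=[] holders={T1,T2}
Step 15: signal(T1) -> count=1 queue=[] holders={T2}
Final holders: {T2} -> 1 thread(s)

Answer: 1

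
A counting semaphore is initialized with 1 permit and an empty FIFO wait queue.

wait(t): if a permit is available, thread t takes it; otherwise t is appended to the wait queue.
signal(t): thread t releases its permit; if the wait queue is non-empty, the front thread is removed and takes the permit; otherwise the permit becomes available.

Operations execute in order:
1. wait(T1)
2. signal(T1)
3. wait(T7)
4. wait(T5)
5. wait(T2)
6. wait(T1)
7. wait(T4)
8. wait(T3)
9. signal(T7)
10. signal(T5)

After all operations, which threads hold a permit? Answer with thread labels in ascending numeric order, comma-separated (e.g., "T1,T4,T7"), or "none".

Answer: T2

Derivation:
Step 1: wait(T1) -> count=0 queue=[] holders={T1}
Step 2: signal(T1) -> count=1 queue=[] holders={none}
Step 3: wait(T7) -> count=0 queue=[] holders={T7}
Step 4: wait(T5) -> count=0 queue=[T5] holders={T7}
Step 5: wait(T2) -> count=0 queue=[T5,T2] holders={T7}
Step 6: wait(T1) -> count=0 queue=[T5,T2,T1] holders={T7}
Step 7: wait(T4) -> count=0 queue=[T5,T2,T1,T4] holders={T7}
Step 8: wait(T3) -> count=0 queue=[T5,T2,T1,T4,T3] holders={T7}
Step 9: signal(T7) -> count=0 queue=[T2,T1,T4,T3] holders={T5}
Step 10: signal(T5) -> count=0 queue=[T1,T4,T3] holders={T2}
Final holders: T2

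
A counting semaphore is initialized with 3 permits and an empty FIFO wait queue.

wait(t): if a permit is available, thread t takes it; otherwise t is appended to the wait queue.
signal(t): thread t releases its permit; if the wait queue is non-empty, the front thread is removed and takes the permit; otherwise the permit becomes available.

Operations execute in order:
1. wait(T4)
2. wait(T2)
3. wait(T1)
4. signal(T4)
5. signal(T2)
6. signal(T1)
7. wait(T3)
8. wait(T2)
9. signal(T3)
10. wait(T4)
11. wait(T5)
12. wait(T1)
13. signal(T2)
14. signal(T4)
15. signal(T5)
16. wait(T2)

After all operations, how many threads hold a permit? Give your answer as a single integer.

Step 1: wait(T4) -> count=2 queue=[] holders={T4}
Step 2: wait(T2) -> count=1 queue=[] holders={T2,T4}
Step 3: wait(T1) -> count=0 queue=[] holders={T1,T2,T4}
Step 4: signal(T4) -> count=1 queue=[] holders={T1,T2}
Step 5: signal(T2) -> count=2 queue=[] holders={T1}
Step 6: signal(T1) -> count=3 queue=[] holders={none}
Step 7: wait(T3) -> count=2 queue=[] holders={T3}
Step 8: wait(T2) -> count=1 queue=[] holders={T2,T3}
Step 9: signal(T3) -> count=2 queue=[] holders={T2}
Step 10: wait(T4) -> count=1 queue=[] holders={T2,T4}
Step 11: wait(T5) -> count=0 queue=[] holders={T2,T4,T5}
Step 12: wait(T1) -> count=0 queue=[T1] holders={T2,T4,T5}
Step 13: signal(T2) -> count=0 queue=[] holders={T1,T4,T5}
Step 14: signal(T4) -> count=1 queue=[] holders={T1,T5}
Step 15: signal(T5) -> count=2 queue=[] holders={T1}
Step 16: wait(T2) -> count=1 queue=[] holders={T1,T2}
Final holders: {T1,T2} -> 2 thread(s)

Answer: 2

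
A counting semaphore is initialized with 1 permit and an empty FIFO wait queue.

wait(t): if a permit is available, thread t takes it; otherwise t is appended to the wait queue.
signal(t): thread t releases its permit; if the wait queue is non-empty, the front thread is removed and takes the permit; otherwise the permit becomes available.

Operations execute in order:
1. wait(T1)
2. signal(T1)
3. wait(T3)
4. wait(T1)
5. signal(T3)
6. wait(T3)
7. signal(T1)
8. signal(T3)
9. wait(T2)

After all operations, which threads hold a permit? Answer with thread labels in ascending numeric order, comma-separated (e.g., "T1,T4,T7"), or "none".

Answer: T2

Derivation:
Step 1: wait(T1) -> count=0 queue=[] holders={T1}
Step 2: signal(T1) -> count=1 queue=[] holders={none}
Step 3: wait(T3) -> count=0 queue=[] holders={T3}
Step 4: wait(T1) -> count=0 queue=[T1] holders={T3}
Step 5: signal(T3) -> count=0 queue=[] holders={T1}
Step 6: wait(T3) -> count=0 queue=[T3] holders={T1}
Step 7: signal(T1) -> count=0 queue=[] holders={T3}
Step 8: signal(T3) -> count=1 queue=[] holders={none}
Step 9: wait(T2) -> count=0 queue=[] holders={T2}
Final holders: T2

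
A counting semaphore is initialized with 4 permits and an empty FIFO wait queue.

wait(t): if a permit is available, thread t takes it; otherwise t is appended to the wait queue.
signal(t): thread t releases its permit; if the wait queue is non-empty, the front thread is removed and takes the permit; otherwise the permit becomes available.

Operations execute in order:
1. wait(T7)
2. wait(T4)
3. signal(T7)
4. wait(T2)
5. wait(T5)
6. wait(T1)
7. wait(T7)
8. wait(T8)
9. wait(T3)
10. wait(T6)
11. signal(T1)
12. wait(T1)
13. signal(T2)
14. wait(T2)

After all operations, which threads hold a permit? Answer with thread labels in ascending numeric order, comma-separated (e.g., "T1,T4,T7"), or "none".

Step 1: wait(T7) -> count=3 queue=[] holders={T7}
Step 2: wait(T4) -> count=2 queue=[] holders={T4,T7}
Step 3: signal(T7) -> count=3 queue=[] holders={T4}
Step 4: wait(T2) -> count=2 queue=[] holders={T2,T4}
Step 5: wait(T5) -> count=1 queue=[] holders={T2,T4,T5}
Step 6: wait(T1) -> count=0 queue=[] holders={T1,T2,T4,T5}
Step 7: wait(T7) -> count=0 queue=[T7] holders={T1,T2,T4,T5}
Step 8: wait(T8) -> count=0 queue=[T7,T8] holders={T1,T2,T4,T5}
Step 9: wait(T3) -> count=0 queue=[T7,T8,T3] holders={T1,T2,T4,T5}
Step 10: wait(T6) -> count=0 queue=[T7,T8,T3,T6] holders={T1,T2,T4,T5}
Step 11: signal(T1) -> count=0 queue=[T8,T3,T6] holders={T2,T4,T5,T7}
Step 12: wait(T1) -> count=0 queue=[T8,T3,T6,T1] holders={T2,T4,T5,T7}
Step 13: signal(T2) -> count=0 queue=[T3,T6,T1] holders={T4,T5,T7,T8}
Step 14: wait(T2) -> count=0 queue=[T3,T6,T1,T2] holders={T4,T5,T7,T8}
Final holders: T4,T5,T7,T8

Answer: T4,T5,T7,T8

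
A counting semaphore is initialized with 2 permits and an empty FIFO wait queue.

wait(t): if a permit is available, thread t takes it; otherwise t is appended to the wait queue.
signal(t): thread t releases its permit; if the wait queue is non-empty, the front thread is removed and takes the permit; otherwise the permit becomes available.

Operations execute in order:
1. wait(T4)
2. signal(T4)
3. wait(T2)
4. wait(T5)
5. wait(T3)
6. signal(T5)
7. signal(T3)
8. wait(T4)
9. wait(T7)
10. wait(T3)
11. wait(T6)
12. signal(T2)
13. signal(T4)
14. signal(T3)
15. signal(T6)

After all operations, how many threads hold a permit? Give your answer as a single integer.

Step 1: wait(T4) -> count=1 queue=[] holders={T4}
Step 2: signal(T4) -> count=2 queue=[] holders={none}
Step 3: wait(T2) -> count=1 queue=[] holders={T2}
Step 4: wait(T5) -> count=0 queue=[] holders={T2,T5}
Step 5: wait(T3) -> count=0 queue=[T3] holders={T2,T5}
Step 6: signal(T5) -> count=0 queue=[] holders={T2,T3}
Step 7: signal(T3) -> count=1 queue=[] holders={T2}
Step 8: wait(T4) -> count=0 queue=[] holders={T2,T4}
Step 9: wait(T7) -> count=0 queue=[T7] holders={T2,T4}
Step 10: wait(T3) -> count=0 queue=[T7,T3] holders={T2,T4}
Step 11: wait(T6) -> count=0 queue=[T7,T3,T6] holders={T2,T4}
Step 12: signal(T2) -> count=0 queue=[T3,T6] holders={T4,T7}
Step 13: signal(T4) -> count=0 queue=[T6] holders={T3,T7}
Step 14: signal(T3) -> count=0 queue=[] holders={T6,T7}
Step 15: signal(T6) -> count=1 queue=[] holders={T7}
Final holders: {T7} -> 1 thread(s)

Answer: 1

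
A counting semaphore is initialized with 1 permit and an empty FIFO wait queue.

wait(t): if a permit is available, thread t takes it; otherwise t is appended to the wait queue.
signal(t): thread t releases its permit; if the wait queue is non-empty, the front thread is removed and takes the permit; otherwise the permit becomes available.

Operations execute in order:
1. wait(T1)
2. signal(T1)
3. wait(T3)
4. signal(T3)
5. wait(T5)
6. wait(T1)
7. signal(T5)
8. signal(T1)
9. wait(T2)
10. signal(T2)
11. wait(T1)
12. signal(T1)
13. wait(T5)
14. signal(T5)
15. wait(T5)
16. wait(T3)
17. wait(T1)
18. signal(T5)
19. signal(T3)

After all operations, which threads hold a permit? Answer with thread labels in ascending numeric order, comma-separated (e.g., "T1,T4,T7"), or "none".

Answer: T1

Derivation:
Step 1: wait(T1) -> count=0 queue=[] holders={T1}
Step 2: signal(T1) -> count=1 queue=[] holders={none}
Step 3: wait(T3) -> count=0 queue=[] holders={T3}
Step 4: signal(T3) -> count=1 queue=[] holders={none}
Step 5: wait(T5) -> count=0 queue=[] holders={T5}
Step 6: wait(T1) -> count=0 queue=[T1] holders={T5}
Step 7: signal(T5) -> count=0 queue=[] holders={T1}
Step 8: signal(T1) -> count=1 queue=[] holders={none}
Step 9: wait(T2) -> count=0 queue=[] holders={T2}
Step 10: signal(T2) -> count=1 queue=[] holders={none}
Step 11: wait(T1) -> count=0 queue=[] holders={T1}
Step 12: signal(T1) -> count=1 queue=[] holders={none}
Step 13: wait(T5) -> count=0 queue=[] holders={T5}
Step 14: signal(T5) -> count=1 queue=[] holders={none}
Step 15: wait(T5) -> count=0 queue=[] holders={T5}
Step 16: wait(T3) -> count=0 queue=[T3] holders={T5}
Step 17: wait(T1) -> count=0 queue=[T3,T1] holders={T5}
Step 18: signal(T5) -> count=0 queue=[T1] holders={T3}
Step 19: signal(T3) -> count=0 queue=[] holders={T1}
Final holders: T1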